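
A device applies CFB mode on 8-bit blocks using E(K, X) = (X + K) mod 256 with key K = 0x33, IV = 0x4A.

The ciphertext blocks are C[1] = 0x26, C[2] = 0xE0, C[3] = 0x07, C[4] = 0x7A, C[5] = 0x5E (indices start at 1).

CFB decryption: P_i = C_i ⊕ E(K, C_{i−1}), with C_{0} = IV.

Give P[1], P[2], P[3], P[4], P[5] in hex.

P[1]: E(K, 0x4A) = 0x7D; 0x26 ⊕ 0x7D = 0x5B.
P[2]: E(K, 0x26) = 0x59; 0xE0 ⊕ 0x59 = 0xB9.
P[3]: E(K, 0xE0) = 0x13; 0x07 ⊕ 0x13 = 0x14.
P[4]: E(K, 0x07) = 0x3A; 0x7A ⊕ 0x3A = 0x40.
P[5]: E(K, 0x7A) = 0xAD; 0x5E ⊕ 0xAD = 0xF3.

P[1] = 0x5B, P[2] = 0xB9, P[3] = 0x14, P[4] = 0x40, P[5] = 0xF3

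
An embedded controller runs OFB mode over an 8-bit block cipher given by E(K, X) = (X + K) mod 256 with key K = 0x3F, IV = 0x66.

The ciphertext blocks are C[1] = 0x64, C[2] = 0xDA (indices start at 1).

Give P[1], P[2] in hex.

OFB decryption: S_i = E(K, S_{i−1}) with S_{0} = IV; P_i = C_i ⊕ S_i.
P[1]: S = E(K, 0x66) = 0xA5; 0x64 ⊕ 0xA5 = 0xC1.
P[2]: S = E(K, 0xA5) = 0xE4; 0xDA ⊕ 0xE4 = 0x3E.

P[1] = 0xC1, P[2] = 0x3E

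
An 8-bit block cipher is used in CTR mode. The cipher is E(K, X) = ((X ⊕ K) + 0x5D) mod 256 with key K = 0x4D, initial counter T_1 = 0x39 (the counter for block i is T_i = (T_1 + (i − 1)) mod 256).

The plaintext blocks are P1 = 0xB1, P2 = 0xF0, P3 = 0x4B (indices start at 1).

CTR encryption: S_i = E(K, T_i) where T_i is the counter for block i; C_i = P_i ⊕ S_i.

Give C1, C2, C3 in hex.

C1 = 0x60, C2 = 0x24, C3 = 0x98

C1: T = 0x39, S = E(K, T) = 0xD1; 0xB1 ⊕ 0xD1 = 0x60.
C2: T = 0x3A, S = E(K, T) = 0xD4; 0xF0 ⊕ 0xD4 = 0x24.
C3: T = 0x3B, S = E(K, T) = 0xD3; 0x4B ⊕ 0xD3 = 0x98.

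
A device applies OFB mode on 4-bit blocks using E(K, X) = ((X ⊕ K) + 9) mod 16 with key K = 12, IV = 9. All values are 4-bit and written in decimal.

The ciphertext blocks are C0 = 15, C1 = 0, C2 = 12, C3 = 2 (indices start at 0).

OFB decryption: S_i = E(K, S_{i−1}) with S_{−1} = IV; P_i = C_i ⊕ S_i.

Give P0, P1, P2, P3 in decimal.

P0 = 1, P1 = 11, P2 = 12, P3 = 7

P0: S = E(K, 9) = 14; 15 ⊕ 14 = 1.
P1: S = E(K, 14) = 11; 0 ⊕ 11 = 11.
P2: S = E(K, 11) = 0; 12 ⊕ 0 = 12.
P3: S = E(K, 0) = 5; 2 ⊕ 5 = 7.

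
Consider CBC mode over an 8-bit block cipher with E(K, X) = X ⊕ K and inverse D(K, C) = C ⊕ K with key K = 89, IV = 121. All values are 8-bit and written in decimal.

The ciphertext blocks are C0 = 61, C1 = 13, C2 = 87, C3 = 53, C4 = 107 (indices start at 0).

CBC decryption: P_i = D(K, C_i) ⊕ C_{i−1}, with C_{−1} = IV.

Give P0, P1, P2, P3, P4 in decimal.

P0: D(K, 61) = 100; 100 ⊕ 121 = 29.
P1: D(K, 13) = 84; 84 ⊕ 61 = 105.
P2: D(K, 87) = 14; 14 ⊕ 13 = 3.
P3: D(K, 53) = 108; 108 ⊕ 87 = 59.
P4: D(K, 107) = 50; 50 ⊕ 53 = 7.

P0 = 29, P1 = 105, P2 = 3, P3 = 59, P4 = 7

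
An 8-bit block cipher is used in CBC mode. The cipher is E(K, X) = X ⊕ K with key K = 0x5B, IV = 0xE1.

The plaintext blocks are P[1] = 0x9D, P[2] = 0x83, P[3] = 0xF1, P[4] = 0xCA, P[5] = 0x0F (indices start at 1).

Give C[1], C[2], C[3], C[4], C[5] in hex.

C[1] = 0x27, C[2] = 0xFF, C[3] = 0x55, C[4] = 0xC4, C[5] = 0x90

CBC encryption: C_i = E(K, P_i ⊕ C_{i−1}), with C_{0} = IV.
C[1]: P[1] ⊕ 0xE1 = 0x7C; E(K, 0x7C) = 0x27.
C[2]: P[2] ⊕ 0x27 = 0xA4; E(K, 0xA4) = 0xFF.
C[3]: P[3] ⊕ 0xFF = 0x0E; E(K, 0x0E) = 0x55.
C[4]: P[4] ⊕ 0x55 = 0x9F; E(K, 0x9F) = 0xC4.
C[5]: P[5] ⊕ 0xC4 = 0xCB; E(K, 0xCB) = 0x90.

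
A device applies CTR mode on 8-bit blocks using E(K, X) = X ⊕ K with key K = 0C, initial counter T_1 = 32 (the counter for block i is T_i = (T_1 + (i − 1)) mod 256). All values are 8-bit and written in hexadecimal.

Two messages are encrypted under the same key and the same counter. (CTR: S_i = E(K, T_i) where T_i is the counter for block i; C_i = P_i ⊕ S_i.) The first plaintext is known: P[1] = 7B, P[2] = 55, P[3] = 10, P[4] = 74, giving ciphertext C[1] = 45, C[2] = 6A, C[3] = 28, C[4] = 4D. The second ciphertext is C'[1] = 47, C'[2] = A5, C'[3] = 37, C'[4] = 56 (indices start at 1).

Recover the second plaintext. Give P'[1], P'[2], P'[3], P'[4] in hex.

In CTR with a reused counter, both messages share the same keystream S_i, so C_i ⊕ C'_i = P_i ⊕ P'_i and thus P'_i = P_i ⊕ C_i ⊕ C'_i.
P'[1]: 7B ⊕ 45 ⊕ 47 = 79.
P'[2]: 55 ⊕ 6A ⊕ A5 = 9A.
P'[3]: 10 ⊕ 28 ⊕ 37 = 0F.
P'[4]: 74 ⊕ 4D ⊕ 56 = 6F.

P'[1] = 79, P'[2] = 9A, P'[3] = 0F, P'[4] = 6F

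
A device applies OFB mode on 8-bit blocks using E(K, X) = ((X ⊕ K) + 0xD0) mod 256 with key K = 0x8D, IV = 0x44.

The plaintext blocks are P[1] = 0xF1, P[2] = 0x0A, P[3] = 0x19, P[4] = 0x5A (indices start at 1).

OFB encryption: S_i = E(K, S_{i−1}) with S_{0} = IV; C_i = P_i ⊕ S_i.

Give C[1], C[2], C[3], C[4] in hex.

C[1] = 0x68, C[2] = 0xEE, C[3] = 0x20, C[4] = 0xDE

C[1]: S = E(K, 0x44) = 0x99; 0xF1 ⊕ 0x99 = 0x68.
C[2]: S = E(K, 0x99) = 0xE4; 0x0A ⊕ 0xE4 = 0xEE.
C[3]: S = E(K, 0xE4) = 0x39; 0x19 ⊕ 0x39 = 0x20.
C[4]: S = E(K, 0x39) = 0x84; 0x5A ⊕ 0x84 = 0xDE.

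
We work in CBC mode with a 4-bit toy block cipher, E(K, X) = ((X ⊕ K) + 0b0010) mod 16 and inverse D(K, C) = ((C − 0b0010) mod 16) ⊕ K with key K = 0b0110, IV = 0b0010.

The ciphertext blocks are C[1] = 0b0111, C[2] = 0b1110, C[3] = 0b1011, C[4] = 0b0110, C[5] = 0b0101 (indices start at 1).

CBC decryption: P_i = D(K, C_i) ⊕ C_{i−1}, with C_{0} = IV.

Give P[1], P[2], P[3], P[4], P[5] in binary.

P[1]: D(K, 0b0111) = 0b0011; 0b0011 ⊕ 0b0010 = 0b0001.
P[2]: D(K, 0b1110) = 0b1010; 0b1010 ⊕ 0b0111 = 0b1101.
P[3]: D(K, 0b1011) = 0b1111; 0b1111 ⊕ 0b1110 = 0b0001.
P[4]: D(K, 0b0110) = 0b0010; 0b0010 ⊕ 0b1011 = 0b1001.
P[5]: D(K, 0b0101) = 0b0101; 0b0101 ⊕ 0b0110 = 0b0011.

P[1] = 0b0001, P[2] = 0b1101, P[3] = 0b0001, P[4] = 0b1001, P[5] = 0b0011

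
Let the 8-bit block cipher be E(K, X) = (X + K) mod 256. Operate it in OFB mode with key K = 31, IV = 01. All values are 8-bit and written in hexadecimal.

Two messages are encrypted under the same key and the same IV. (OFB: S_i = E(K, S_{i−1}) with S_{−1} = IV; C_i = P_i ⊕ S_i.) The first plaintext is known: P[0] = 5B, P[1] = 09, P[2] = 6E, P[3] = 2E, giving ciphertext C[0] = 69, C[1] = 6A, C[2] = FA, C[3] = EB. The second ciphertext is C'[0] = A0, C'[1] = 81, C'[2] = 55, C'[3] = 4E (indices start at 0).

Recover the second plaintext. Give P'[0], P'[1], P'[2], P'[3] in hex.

In OFB with a reused IV, both messages share the same keystream S_i, so C_i ⊕ C'_i = P_i ⊕ P'_i and thus P'_i = P_i ⊕ C_i ⊕ C'_i.
P'[0]: 5B ⊕ 69 ⊕ A0 = 92.
P'[1]: 09 ⊕ 6A ⊕ 81 = E2.
P'[2]: 6E ⊕ FA ⊕ 55 = C1.
P'[3]: 2E ⊕ EB ⊕ 4E = 8B.

P'[0] = 92, P'[1] = E2, P'[2] = C1, P'[3] = 8B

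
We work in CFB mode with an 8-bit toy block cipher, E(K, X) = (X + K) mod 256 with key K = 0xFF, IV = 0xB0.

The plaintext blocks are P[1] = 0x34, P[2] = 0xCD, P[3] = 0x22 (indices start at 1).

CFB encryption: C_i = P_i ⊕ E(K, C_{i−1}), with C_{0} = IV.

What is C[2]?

C[1]: E(K, 0xB0) = 0xAF; 0x34 ⊕ 0xAF = 0x9B.
C[2]: E(K, 0x9B) = 0x9A; 0xCD ⊕ 0x9A = 0x57.

C[2] = 0x57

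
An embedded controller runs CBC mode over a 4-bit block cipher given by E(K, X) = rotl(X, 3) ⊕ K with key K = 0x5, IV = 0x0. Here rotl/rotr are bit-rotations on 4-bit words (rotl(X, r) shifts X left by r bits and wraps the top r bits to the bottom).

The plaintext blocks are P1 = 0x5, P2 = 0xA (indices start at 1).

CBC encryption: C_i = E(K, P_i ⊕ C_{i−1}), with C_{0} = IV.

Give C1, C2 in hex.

C1: P1 ⊕ 0x0 = 0x5; E(K, 0x5) = 0xF.
C2: P2 ⊕ 0xF = 0x5; E(K, 0x5) = 0xF.

C1 = 0xF, C2 = 0xF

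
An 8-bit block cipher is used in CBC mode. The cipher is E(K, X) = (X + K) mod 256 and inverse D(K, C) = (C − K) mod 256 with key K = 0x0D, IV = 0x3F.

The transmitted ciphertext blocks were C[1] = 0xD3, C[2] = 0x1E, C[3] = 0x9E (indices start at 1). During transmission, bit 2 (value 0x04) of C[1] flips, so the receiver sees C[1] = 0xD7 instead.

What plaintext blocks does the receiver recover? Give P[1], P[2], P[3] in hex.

P[1] = 0xF5, P[2] = 0xC6, P[3] = 0x8F

CBC decryption: P_i = D(K, C_i) ⊕ C_{i−1}, with C_{0} = IV.
Only C[1] changed, to 0xD7. In CBC, a change in C_i garbles P_i and flips the same bit in P_{i+1}. Decrypting the received ciphertext:
P[1]: D(K, 0xD7) = 0xCA; 0xCA ⊕ 0x3F = 0xF5.
P[2]: D(K, 0x1E) = 0x11; 0x11 ⊕ 0xD7 = 0xC6.
P[3]: D(K, 0x9E) = 0x91; 0x91 ⊕ 0x1E = 0x8F.
Blocks that differ from the original plaintext: P[1], P[2].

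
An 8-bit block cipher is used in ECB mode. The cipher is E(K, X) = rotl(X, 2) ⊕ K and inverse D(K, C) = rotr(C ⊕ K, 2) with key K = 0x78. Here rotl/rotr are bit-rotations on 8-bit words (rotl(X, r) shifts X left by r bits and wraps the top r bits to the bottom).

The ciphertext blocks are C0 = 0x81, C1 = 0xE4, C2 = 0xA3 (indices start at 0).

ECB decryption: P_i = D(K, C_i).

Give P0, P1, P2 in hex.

P0: D(K, 0x81) = 0x7E.
P1: D(K, 0xE4) = 0x27.
P2: D(K, 0xA3) = 0xF6.

P0 = 0x7E, P1 = 0x27, P2 = 0xF6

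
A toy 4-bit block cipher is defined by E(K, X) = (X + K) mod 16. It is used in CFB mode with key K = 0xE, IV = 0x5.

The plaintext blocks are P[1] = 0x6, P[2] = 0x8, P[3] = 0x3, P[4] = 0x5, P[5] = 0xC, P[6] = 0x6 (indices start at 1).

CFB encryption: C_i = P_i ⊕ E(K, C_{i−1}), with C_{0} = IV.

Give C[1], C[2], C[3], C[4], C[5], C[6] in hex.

C[1]: E(K, 0x5) = 0x3; 0x6 ⊕ 0x3 = 0x5.
C[2]: E(K, 0x5) = 0x3; 0x8 ⊕ 0x3 = 0xB.
C[3]: E(K, 0xB) = 0x9; 0x3 ⊕ 0x9 = 0xA.
C[4]: E(K, 0xA) = 0x8; 0x5 ⊕ 0x8 = 0xD.
C[5]: E(K, 0xD) = 0xB; 0xC ⊕ 0xB = 0x7.
C[6]: E(K, 0x7) = 0x5; 0x6 ⊕ 0x5 = 0x3.

C[1] = 0x5, C[2] = 0xB, C[3] = 0xA, C[4] = 0xD, C[5] = 0x7, C[6] = 0x3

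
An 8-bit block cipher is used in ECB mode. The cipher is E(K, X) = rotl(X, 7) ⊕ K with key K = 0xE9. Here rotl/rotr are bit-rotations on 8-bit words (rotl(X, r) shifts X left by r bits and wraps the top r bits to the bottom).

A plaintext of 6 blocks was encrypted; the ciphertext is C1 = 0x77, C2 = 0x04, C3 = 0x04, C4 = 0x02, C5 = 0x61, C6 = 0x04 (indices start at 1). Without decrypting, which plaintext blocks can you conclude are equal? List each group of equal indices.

ECB encrypts each block independently with the same key, so equal ciphertext blocks imply equal plaintext blocks.
C2 = C3 = C6 = 0x04, so P2 = P3 = P6.

P2 = P3 = P6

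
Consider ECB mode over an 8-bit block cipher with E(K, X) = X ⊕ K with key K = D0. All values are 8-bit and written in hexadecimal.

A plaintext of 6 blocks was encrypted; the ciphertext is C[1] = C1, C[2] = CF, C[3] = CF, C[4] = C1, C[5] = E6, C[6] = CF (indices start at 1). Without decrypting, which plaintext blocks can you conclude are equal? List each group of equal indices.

ECB encrypts each block independently with the same key, so equal ciphertext blocks imply equal plaintext blocks.
C[1] = C[4] = C1, so P[1] = P[4].
C[2] = C[3] = C[6] = CF, so P[2] = P[3] = P[6].

P[1] = P[4]; P[2] = P[3] = P[6]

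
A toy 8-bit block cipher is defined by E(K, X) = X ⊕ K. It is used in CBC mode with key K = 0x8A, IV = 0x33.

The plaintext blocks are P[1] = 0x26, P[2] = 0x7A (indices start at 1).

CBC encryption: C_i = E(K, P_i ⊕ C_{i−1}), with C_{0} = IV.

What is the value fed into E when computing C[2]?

0xE5

C[1]: P[1] ⊕ 0x33 = 0x15; E(K, 0x15) = 0x9F.
C[2]: P[2] ⊕ 0x9F = 0xE5; E(K, 0xE5) = 0x6F.
So the input to E for block [2] is 0xE5.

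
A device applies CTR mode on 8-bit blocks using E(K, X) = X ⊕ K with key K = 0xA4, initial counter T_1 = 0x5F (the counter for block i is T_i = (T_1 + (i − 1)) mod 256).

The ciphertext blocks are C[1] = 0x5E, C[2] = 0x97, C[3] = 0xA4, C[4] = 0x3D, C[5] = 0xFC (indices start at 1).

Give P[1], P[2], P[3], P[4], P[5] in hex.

P[1] = 0xA5, P[2] = 0x53, P[3] = 0x61, P[4] = 0xFB, P[5] = 0x3B

CTR decryption: S_i = E(K, T_i) where T_i is the counter for block i; P_i = C_i ⊕ S_i.
P[1]: T = 0x5F, S = E(K, T) = 0xFB; 0x5E ⊕ 0xFB = 0xA5.
P[2]: T = 0x60, S = E(K, T) = 0xC4; 0x97 ⊕ 0xC4 = 0x53.
P[3]: T = 0x61, S = E(K, T) = 0xC5; 0xA4 ⊕ 0xC5 = 0x61.
P[4]: T = 0x62, S = E(K, T) = 0xC6; 0x3D ⊕ 0xC6 = 0xFB.
P[5]: T = 0x63, S = E(K, T) = 0xC7; 0xFC ⊕ 0xC7 = 0x3B.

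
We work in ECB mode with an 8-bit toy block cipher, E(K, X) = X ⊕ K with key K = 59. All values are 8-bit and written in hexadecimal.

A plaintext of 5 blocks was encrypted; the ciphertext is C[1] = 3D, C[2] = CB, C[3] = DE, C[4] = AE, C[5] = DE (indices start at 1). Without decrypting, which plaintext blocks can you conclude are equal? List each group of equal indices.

ECB encrypts each block independently with the same key, so equal ciphertext blocks imply equal plaintext blocks.
C[3] = C[5] = DE, so P[3] = P[5].

P[3] = P[5]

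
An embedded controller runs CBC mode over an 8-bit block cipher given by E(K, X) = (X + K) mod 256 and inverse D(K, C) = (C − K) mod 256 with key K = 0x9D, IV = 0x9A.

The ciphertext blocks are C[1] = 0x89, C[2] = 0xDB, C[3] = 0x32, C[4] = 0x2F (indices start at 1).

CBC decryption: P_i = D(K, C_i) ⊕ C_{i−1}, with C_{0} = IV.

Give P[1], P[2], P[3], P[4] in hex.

P[1]: D(K, 0x89) = 0xEC; 0xEC ⊕ 0x9A = 0x76.
P[2]: D(K, 0xDB) = 0x3E; 0x3E ⊕ 0x89 = 0xB7.
P[3]: D(K, 0x32) = 0x95; 0x95 ⊕ 0xDB = 0x4E.
P[4]: D(K, 0x2F) = 0x92; 0x92 ⊕ 0x32 = 0xA0.

P[1] = 0x76, P[2] = 0xB7, P[3] = 0x4E, P[4] = 0xA0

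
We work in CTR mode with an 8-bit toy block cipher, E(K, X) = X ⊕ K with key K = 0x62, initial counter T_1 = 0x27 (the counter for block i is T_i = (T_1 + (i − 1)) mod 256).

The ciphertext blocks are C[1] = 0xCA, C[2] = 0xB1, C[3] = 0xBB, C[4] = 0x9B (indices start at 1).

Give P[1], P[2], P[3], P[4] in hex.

P[1] = 0x8F, P[2] = 0xFB, P[3] = 0xF0, P[4] = 0xD3

CTR decryption: S_i = E(K, T_i) where T_i is the counter for block i; P_i = C_i ⊕ S_i.
P[1]: T = 0x27, S = E(K, T) = 0x45; 0xCA ⊕ 0x45 = 0x8F.
P[2]: T = 0x28, S = E(K, T) = 0x4A; 0xB1 ⊕ 0x4A = 0xFB.
P[3]: T = 0x29, S = E(K, T) = 0x4B; 0xBB ⊕ 0x4B = 0xF0.
P[4]: T = 0x2A, S = E(K, T) = 0x48; 0x9B ⊕ 0x48 = 0xD3.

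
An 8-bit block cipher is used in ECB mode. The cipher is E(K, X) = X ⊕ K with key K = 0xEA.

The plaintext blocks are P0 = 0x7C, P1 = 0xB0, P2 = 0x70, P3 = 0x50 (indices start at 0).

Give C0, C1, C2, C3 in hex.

ECB encryption: C_i = E(K, P_i).
C0: E(K, 0x7C) = 0x96.
C1: E(K, 0xB0) = 0x5A.
C2: E(K, 0x70) = 0x9A.
C3: E(K, 0x50) = 0xBA.

C0 = 0x96, C1 = 0x5A, C2 = 0x9A, C3 = 0xBA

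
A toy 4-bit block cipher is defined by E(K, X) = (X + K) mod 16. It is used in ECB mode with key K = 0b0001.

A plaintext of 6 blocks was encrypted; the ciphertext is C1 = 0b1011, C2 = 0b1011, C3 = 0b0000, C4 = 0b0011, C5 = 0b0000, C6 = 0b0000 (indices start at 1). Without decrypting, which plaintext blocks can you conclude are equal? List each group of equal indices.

P1 = P2; P3 = P5 = P6

ECB encrypts each block independently with the same key, so equal ciphertext blocks imply equal plaintext blocks.
C1 = C2 = 0b1011, so P1 = P2.
C3 = C5 = C6 = 0b0000, so P3 = P5 = P6.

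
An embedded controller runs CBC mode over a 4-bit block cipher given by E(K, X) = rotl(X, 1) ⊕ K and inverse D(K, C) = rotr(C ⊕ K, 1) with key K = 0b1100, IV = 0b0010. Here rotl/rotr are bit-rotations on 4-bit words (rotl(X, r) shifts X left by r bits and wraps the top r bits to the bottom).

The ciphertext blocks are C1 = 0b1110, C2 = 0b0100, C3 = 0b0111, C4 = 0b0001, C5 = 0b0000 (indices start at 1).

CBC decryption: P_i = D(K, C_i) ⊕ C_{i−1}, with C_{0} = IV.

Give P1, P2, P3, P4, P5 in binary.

P1 = 0b0011, P2 = 0b1010, P3 = 0b1001, P4 = 0b1001, P5 = 0b0111

P1: D(K, 0b1110) = 0b0001; 0b0001 ⊕ 0b0010 = 0b0011.
P2: D(K, 0b0100) = 0b0100; 0b0100 ⊕ 0b1110 = 0b1010.
P3: D(K, 0b0111) = 0b1101; 0b1101 ⊕ 0b0100 = 0b1001.
P4: D(K, 0b0001) = 0b1110; 0b1110 ⊕ 0b0111 = 0b1001.
P5: D(K, 0b0000) = 0b0110; 0b0110 ⊕ 0b0001 = 0b0111.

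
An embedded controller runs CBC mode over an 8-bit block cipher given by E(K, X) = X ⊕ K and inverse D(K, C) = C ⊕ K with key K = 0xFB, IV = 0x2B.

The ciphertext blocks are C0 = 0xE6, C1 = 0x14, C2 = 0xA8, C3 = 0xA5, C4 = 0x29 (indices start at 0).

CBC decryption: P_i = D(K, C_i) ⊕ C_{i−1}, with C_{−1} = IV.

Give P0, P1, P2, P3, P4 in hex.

P0: D(K, 0xE6) = 0x1D; 0x1D ⊕ 0x2B = 0x36.
P1: D(K, 0x14) = 0xEF; 0xEF ⊕ 0xE6 = 0x09.
P2: D(K, 0xA8) = 0x53; 0x53 ⊕ 0x14 = 0x47.
P3: D(K, 0xA5) = 0x5E; 0x5E ⊕ 0xA8 = 0xF6.
P4: D(K, 0x29) = 0xD2; 0xD2 ⊕ 0xA5 = 0x77.

P0 = 0x36, P1 = 0x09, P2 = 0x47, P3 = 0xF6, P4 = 0x77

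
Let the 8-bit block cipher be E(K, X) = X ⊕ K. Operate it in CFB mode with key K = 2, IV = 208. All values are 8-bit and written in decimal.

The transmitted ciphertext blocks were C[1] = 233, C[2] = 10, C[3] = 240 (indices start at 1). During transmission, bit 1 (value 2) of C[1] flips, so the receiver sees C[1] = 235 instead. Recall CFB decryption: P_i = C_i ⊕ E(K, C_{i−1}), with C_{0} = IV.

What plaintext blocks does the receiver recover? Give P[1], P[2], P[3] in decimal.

P[1] = 57, P[2] = 227, P[3] = 248

Only C[1] changed, to 235. In CFB, a change in C_i flips the same bit in P_i and garbles P_{i+1}. Decrypting the received ciphertext:
P[1]: E(K, 208) = 210; 235 ⊕ 210 = 57.
P[2]: E(K, 235) = 233; 10 ⊕ 233 = 227.
P[3]: E(K, 10) = 8; 240 ⊕ 8 = 248.
Blocks that differ from the original plaintext: P[1], P[2].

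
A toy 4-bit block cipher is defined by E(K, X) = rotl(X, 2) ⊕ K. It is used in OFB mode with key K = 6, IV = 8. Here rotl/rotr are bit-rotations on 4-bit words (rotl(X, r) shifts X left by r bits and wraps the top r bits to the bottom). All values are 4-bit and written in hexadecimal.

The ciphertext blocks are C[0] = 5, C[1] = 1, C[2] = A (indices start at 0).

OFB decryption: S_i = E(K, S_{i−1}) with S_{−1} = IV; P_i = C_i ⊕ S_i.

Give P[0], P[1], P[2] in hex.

P[0]: S = E(K, 8) = 4; 5 ⊕ 4 = 1.
P[1]: S = E(K, 4) = 7; 1 ⊕ 7 = 6.
P[2]: S = E(K, 7) = B; A ⊕ B = 1.

P[0] = 1, P[1] = 6, P[2] = 1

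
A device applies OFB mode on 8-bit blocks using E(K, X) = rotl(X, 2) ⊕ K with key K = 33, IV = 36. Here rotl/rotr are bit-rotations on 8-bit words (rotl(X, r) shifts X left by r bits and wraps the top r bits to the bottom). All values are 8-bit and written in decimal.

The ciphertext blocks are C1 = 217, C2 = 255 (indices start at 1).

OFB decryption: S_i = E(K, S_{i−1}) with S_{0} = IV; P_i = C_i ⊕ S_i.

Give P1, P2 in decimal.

P1: S = E(K, 36) = 177; 217 ⊕ 177 = 104.
P2: S = E(K, 177) = 231; 255 ⊕ 231 = 24.

P1 = 104, P2 = 24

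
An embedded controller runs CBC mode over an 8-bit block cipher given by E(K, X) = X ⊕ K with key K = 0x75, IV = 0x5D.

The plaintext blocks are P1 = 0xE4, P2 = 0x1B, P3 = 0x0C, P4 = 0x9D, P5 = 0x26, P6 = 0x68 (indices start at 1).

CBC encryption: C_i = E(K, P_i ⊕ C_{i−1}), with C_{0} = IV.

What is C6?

C6 = 0x7D

C1: P1 ⊕ 0x5D = 0xB9; E(K, 0xB9) = 0xCC.
C2: P2 ⊕ 0xCC = 0xD7; E(K, 0xD7) = 0xA2.
C3: P3 ⊕ 0xA2 = 0xAE; E(K, 0xAE) = 0xDB.
C4: P4 ⊕ 0xDB = 0x46; E(K, 0x46) = 0x33.
C5: P5 ⊕ 0x33 = 0x15; E(K, 0x15) = 0x60.
C6: P6 ⊕ 0x60 = 0x08; E(K, 0x08) = 0x7D.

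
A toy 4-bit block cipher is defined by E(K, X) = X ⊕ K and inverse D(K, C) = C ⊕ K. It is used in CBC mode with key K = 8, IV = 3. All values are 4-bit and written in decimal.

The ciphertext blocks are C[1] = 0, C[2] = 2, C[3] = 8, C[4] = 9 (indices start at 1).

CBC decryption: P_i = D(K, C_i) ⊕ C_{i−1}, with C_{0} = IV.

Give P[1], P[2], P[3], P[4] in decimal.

P[1]: D(K, 0) = 8; 8 ⊕ 3 = 11.
P[2]: D(K, 2) = 10; 10 ⊕ 0 = 10.
P[3]: D(K, 8) = 0; 0 ⊕ 2 = 2.
P[4]: D(K, 9) = 1; 1 ⊕ 8 = 9.

P[1] = 11, P[2] = 10, P[3] = 2, P[4] = 9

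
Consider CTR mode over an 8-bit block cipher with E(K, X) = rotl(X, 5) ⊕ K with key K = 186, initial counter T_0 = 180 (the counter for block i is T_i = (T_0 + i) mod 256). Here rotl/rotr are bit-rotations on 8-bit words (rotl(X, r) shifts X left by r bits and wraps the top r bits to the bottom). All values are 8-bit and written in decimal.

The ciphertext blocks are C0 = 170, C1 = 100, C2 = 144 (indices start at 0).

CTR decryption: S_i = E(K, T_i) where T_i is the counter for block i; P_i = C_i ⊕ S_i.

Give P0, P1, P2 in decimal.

P0: T = 180, S = E(K, T) = 44; 170 ⊕ 44 = 134.
P1: T = 181, S = E(K, T) = 12; 100 ⊕ 12 = 104.
P2: T = 182, S = E(K, T) = 108; 144 ⊕ 108 = 252.

P0 = 134, P1 = 104, P2 = 252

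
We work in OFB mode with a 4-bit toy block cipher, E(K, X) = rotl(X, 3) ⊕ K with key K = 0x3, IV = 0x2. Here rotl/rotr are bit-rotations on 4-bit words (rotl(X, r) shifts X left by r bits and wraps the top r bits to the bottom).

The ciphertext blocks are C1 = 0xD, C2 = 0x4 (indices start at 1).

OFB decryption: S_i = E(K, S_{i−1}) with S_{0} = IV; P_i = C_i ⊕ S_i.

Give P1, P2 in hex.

P1: S = E(K, 0x2) = 0x2; 0xD ⊕ 0x2 = 0xF.
P2: S = E(K, 0x2) = 0x2; 0x4 ⊕ 0x2 = 0x6.

P1 = 0xF, P2 = 0x6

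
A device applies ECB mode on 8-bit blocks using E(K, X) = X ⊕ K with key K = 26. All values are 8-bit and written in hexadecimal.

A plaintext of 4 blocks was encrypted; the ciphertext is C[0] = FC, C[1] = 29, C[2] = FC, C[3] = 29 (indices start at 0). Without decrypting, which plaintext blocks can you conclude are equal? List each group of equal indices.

ECB encrypts each block independently with the same key, so equal ciphertext blocks imply equal plaintext blocks.
C[0] = C[2] = FC, so P[0] = P[2].
C[1] = C[3] = 29, so P[1] = P[3].

P[0] = P[2]; P[1] = P[3]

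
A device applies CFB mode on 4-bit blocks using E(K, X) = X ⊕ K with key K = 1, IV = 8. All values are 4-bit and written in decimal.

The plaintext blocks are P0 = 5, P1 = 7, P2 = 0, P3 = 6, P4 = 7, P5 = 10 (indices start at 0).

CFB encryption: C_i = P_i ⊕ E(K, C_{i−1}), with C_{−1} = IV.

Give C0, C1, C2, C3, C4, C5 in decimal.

C0: E(K, 8) = 9; 5 ⊕ 9 = 12.
C1: E(K, 12) = 13; 7 ⊕ 13 = 10.
C2: E(K, 10) = 11; 0 ⊕ 11 = 11.
C3: E(K, 11) = 10; 6 ⊕ 10 = 12.
C4: E(K, 12) = 13; 7 ⊕ 13 = 10.
C5: E(K, 10) = 11; 10 ⊕ 11 = 1.

C0 = 12, C1 = 10, C2 = 11, C3 = 12, C4 = 10, C5 = 1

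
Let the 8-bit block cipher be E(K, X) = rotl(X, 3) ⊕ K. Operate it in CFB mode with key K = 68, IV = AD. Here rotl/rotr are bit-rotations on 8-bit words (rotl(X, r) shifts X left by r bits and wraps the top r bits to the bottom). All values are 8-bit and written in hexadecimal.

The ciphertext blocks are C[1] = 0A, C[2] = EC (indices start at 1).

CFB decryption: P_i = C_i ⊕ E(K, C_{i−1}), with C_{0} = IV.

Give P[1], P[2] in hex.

P[1] = 0F, P[2] = D4

P[1]: E(K, AD) = 05; 0A ⊕ 05 = 0F.
P[2]: E(K, 0A) = 38; EC ⊕ 38 = D4.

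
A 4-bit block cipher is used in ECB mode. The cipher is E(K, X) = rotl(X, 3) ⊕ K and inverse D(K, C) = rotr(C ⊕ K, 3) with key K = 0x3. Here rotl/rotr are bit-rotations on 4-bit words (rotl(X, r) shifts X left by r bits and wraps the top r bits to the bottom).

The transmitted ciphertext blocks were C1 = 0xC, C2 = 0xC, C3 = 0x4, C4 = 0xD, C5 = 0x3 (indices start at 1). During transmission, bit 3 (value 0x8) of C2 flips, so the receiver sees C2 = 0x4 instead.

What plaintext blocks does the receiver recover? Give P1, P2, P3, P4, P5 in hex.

ECB decryption: P_i = D(K, C_i).
Only C2 changed, to 0x4. In ECB, a change in C_i affects only P_i. Decrypting the received ciphertext:
P1: D(K, 0xC) = 0xF.
P2: D(K, 0x4) = 0xE.
P3: D(K, 0x4) = 0xE.
P4: D(K, 0xD) = 0xD.
P5: D(K, 0x3) = 0x0.
Blocks that differ from the original plaintext: P2.

P1 = 0xF, P2 = 0xE, P3 = 0xE, P4 = 0xD, P5 = 0x0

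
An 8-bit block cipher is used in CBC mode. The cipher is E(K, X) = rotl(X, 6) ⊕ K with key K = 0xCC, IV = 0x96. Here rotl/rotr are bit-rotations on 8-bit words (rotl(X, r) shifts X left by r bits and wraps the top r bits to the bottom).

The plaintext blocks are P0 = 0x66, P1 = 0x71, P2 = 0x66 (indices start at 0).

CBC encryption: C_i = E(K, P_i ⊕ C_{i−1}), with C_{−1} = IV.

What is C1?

C1 = 0xAC

C0: P0 ⊕ 0x96 = 0xF0; E(K, 0xF0) = 0xF0.
C1: P1 ⊕ 0xF0 = 0x81; E(K, 0x81) = 0xAC.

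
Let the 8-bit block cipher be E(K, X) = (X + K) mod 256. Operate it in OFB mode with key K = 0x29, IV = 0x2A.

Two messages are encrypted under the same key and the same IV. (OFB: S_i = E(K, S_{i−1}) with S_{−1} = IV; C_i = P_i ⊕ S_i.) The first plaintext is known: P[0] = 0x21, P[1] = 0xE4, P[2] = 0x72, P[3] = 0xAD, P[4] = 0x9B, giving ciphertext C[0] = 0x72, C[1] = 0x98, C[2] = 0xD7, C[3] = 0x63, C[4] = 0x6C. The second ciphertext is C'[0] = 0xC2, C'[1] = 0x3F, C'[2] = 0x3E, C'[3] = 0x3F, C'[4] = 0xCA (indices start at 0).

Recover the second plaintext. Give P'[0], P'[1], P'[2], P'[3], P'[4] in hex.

P'[0] = 0x91, P'[1] = 0x43, P'[2] = 0x9B, P'[3] = 0xF1, P'[4] = 0x3D

In OFB with a reused IV, both messages share the same keystream S_i, so C_i ⊕ C'_i = P_i ⊕ P'_i and thus P'_i = P_i ⊕ C_i ⊕ C'_i.
P'[0]: 0x21 ⊕ 0x72 ⊕ 0xC2 = 0x91.
P'[1]: 0xE4 ⊕ 0x98 ⊕ 0x3F = 0x43.
P'[2]: 0x72 ⊕ 0xD7 ⊕ 0x3E = 0x9B.
P'[3]: 0xAD ⊕ 0x63 ⊕ 0x3F = 0xF1.
P'[4]: 0x9B ⊕ 0x6C ⊕ 0xCA = 0x3D.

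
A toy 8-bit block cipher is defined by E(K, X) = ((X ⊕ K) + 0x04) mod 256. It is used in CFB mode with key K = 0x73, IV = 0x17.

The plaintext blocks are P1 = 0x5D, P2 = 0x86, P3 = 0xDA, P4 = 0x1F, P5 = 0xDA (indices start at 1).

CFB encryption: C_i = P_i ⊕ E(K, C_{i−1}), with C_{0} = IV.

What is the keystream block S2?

C1: E(K, 0x17) = 0x68; 0x5D ⊕ 0x68 = 0x35.
C2: E(K, 0x35) = 0x4A; 0x86 ⊕ 0x4A = 0xCC.
So S2 = 0x4A.

0x4A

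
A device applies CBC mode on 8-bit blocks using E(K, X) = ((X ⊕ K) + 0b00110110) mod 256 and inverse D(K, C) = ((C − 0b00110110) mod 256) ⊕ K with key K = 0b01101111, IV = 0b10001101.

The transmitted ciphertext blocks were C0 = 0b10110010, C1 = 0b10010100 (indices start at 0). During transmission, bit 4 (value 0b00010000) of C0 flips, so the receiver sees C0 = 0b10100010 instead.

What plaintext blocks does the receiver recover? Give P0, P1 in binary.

CBC decryption: P_i = D(K, C_i) ⊕ C_{i−1}, with C_{−1} = IV.
Only C0 changed, to 0b10100010. In CBC, a change in C_i garbles P_i and flips the same bit in P_{i+1}. Decrypting the received ciphertext:
P0: D(K, 0b10100010) = 0b00000011; 0b00000011 ⊕ 0b10001101 = 0b10001110.
P1: D(K, 0b10010100) = 0b00110001; 0b00110001 ⊕ 0b10100010 = 0b10010011.
Blocks that differ from the original plaintext: P0, P1.

P0 = 0b10001110, P1 = 0b10010011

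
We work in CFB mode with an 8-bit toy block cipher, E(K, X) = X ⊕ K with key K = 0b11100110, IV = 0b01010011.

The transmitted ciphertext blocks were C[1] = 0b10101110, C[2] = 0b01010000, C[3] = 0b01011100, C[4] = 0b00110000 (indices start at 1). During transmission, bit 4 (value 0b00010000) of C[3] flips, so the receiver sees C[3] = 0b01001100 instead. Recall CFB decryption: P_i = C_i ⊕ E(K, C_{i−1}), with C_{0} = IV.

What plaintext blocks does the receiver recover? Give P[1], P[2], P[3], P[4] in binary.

P[1] = 0b00011011, P[2] = 0b00011000, P[3] = 0b11111010, P[4] = 0b10011010

Only C[3] changed, to 0b01001100. In CFB, a change in C_i flips the same bit in P_i and garbles P_{i+1}. Decrypting the received ciphertext:
P[1]: E(K, 0b01010011) = 0b10110101; 0b10101110 ⊕ 0b10110101 = 0b00011011.
P[2]: E(K, 0b10101110) = 0b01001000; 0b01010000 ⊕ 0b01001000 = 0b00011000.
P[3]: E(K, 0b01010000) = 0b10110110; 0b01001100 ⊕ 0b10110110 = 0b11111010.
P[4]: E(K, 0b01001100) = 0b10101010; 0b00110000 ⊕ 0b10101010 = 0b10011010.
Blocks that differ from the original plaintext: P[3], P[4].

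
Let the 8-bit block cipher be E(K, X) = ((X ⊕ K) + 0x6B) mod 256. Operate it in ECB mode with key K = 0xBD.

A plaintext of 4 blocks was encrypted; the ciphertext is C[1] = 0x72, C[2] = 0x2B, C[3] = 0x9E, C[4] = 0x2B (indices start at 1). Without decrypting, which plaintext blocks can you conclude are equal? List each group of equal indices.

P[2] = P[4]

ECB encrypts each block independently with the same key, so equal ciphertext blocks imply equal plaintext blocks.
C[2] = C[4] = 0x2B, so P[2] = P[4].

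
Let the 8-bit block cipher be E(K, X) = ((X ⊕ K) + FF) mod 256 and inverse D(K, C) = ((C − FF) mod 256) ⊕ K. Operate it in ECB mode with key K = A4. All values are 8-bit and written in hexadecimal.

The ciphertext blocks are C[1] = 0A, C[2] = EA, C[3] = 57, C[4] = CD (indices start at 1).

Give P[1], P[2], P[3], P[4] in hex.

P[1] = AF, P[2] = 4F, P[3] = FC, P[4] = 6A

ECB decryption: P_i = D(K, C_i).
P[1]: D(K, 0A) = AF.
P[2]: D(K, EA) = 4F.
P[3]: D(K, 57) = FC.
P[4]: D(K, CD) = 6A.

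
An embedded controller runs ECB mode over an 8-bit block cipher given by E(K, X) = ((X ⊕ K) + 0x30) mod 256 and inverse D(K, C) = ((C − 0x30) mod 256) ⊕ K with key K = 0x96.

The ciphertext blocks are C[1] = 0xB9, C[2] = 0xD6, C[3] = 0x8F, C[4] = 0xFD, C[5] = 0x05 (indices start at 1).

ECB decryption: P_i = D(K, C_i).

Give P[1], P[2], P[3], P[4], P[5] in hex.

P[1] = 0x1F, P[2] = 0x30, P[3] = 0xC9, P[4] = 0x5B, P[5] = 0x43

P[1]: D(K, 0xB9) = 0x1F.
P[2]: D(K, 0xD6) = 0x30.
P[3]: D(K, 0x8F) = 0xC9.
P[4]: D(K, 0xFD) = 0x5B.
P[5]: D(K, 0x05) = 0x43.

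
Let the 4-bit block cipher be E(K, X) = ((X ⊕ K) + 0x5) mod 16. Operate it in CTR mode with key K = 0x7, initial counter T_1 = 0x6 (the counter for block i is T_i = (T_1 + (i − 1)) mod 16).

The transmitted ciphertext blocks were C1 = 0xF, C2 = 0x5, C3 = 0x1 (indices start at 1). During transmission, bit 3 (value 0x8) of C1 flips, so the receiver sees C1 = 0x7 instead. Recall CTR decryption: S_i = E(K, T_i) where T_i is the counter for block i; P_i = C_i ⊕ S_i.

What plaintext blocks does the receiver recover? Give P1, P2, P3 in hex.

Only C1 changed, to 0x7. In CTR, a change in C_i flips the same bit in P_i only; the keystream is unaffected. Decrypting the received ciphertext:
P1: T = 0x6, S = E(K, T) = 0x6; 0x7 ⊕ 0x6 = 0x1.
P2: T = 0x7, S = E(K, T) = 0x5; 0x5 ⊕ 0x5 = 0x0.
P3: T = 0x8, S = E(K, T) = 0x4; 0x1 ⊕ 0x4 = 0x5.
Blocks that differ from the original plaintext: P1.

P1 = 0x1, P2 = 0x0, P3 = 0x5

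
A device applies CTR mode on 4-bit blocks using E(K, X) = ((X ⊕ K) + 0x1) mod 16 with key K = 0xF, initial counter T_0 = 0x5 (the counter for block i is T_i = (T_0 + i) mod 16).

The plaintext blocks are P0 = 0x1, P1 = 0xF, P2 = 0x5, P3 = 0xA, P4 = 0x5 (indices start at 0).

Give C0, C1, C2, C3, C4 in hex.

C0 = 0xA, C1 = 0x5, C2 = 0xC, C3 = 0x2, C4 = 0x2

CTR encryption: S_i = E(K, T_i) where T_i is the counter for block i; C_i = P_i ⊕ S_i.
C0: T = 0x5, S = E(K, T) = 0xB; 0x1 ⊕ 0xB = 0xA.
C1: T = 0x6, S = E(K, T) = 0xA; 0xF ⊕ 0xA = 0x5.
C2: T = 0x7, S = E(K, T) = 0x9; 0x5 ⊕ 0x9 = 0xC.
C3: T = 0x8, S = E(K, T) = 0x8; 0xA ⊕ 0x8 = 0x2.
C4: T = 0x9, S = E(K, T) = 0x7; 0x5 ⊕ 0x7 = 0x2.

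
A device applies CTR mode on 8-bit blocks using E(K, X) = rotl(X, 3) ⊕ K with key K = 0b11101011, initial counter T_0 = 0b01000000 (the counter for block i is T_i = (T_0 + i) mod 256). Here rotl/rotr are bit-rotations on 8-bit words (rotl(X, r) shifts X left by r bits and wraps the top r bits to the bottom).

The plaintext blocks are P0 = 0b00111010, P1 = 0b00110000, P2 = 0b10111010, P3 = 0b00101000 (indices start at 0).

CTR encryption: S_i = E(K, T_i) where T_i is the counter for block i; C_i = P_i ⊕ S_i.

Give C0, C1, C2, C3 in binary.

C0: T = 0b01000000, S = E(K, T) = 0b11101001; 0b00111010 ⊕ 0b11101001 = 0b11010011.
C1: T = 0b01000001, S = E(K, T) = 0b11100001; 0b00110000 ⊕ 0b11100001 = 0b11010001.
C2: T = 0b01000010, S = E(K, T) = 0b11111001; 0b10111010 ⊕ 0b11111001 = 0b01000011.
C3: T = 0b01000011, S = E(K, T) = 0b11110001; 0b00101000 ⊕ 0b11110001 = 0b11011001.

C0 = 0b11010011, C1 = 0b11010001, C2 = 0b01000011, C3 = 0b11011001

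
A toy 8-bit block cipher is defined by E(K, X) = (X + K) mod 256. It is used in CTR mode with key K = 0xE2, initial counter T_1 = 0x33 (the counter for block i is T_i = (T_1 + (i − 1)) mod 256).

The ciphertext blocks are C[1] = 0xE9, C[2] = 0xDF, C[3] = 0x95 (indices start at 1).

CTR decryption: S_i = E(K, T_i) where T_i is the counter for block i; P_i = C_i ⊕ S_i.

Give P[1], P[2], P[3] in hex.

P[1] = 0xFC, P[2] = 0xC9, P[3] = 0x82

P[1]: T = 0x33, S = E(K, T) = 0x15; 0xE9 ⊕ 0x15 = 0xFC.
P[2]: T = 0x34, S = E(K, T) = 0x16; 0xDF ⊕ 0x16 = 0xC9.
P[3]: T = 0x35, S = E(K, T) = 0x17; 0x95 ⊕ 0x17 = 0x82.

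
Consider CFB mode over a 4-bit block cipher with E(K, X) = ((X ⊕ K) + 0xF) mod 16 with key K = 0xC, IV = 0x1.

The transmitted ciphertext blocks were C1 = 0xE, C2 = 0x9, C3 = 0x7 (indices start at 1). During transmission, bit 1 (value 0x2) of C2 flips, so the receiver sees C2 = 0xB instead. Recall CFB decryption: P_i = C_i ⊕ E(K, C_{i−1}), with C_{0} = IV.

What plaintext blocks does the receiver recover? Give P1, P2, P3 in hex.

P1 = 0x2, P2 = 0xA, P3 = 0x1

Only C2 changed, to 0xB. In CFB, a change in C_i flips the same bit in P_i and garbles P_{i+1}. Decrypting the received ciphertext:
P1: E(K, 0x1) = 0xC; 0xE ⊕ 0xC = 0x2.
P2: E(K, 0xE) = 0x1; 0xB ⊕ 0x1 = 0xA.
P3: E(K, 0xB) = 0x6; 0x7 ⊕ 0x6 = 0x1.
Blocks that differ from the original plaintext: P2, P3.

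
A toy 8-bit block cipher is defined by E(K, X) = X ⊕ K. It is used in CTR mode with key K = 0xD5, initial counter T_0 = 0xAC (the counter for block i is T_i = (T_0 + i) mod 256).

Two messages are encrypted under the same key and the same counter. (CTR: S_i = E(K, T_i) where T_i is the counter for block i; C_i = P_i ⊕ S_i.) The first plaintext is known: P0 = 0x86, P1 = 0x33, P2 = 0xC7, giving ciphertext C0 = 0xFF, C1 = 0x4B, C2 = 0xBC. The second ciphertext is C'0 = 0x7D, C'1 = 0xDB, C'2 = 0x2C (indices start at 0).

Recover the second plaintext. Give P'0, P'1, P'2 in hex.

P'0 = 0x04, P'1 = 0xA3, P'2 = 0x57

In CTR with a reused counter, both messages share the same keystream S_i, so C_i ⊕ C'_i = P_i ⊕ P'_i and thus P'_i = P_i ⊕ C_i ⊕ C'_i.
P'0: 0x86 ⊕ 0xFF ⊕ 0x7D = 0x04.
P'1: 0x33 ⊕ 0x4B ⊕ 0xDB = 0xA3.
P'2: 0xC7 ⊕ 0xBC ⊕ 0x2C = 0x57.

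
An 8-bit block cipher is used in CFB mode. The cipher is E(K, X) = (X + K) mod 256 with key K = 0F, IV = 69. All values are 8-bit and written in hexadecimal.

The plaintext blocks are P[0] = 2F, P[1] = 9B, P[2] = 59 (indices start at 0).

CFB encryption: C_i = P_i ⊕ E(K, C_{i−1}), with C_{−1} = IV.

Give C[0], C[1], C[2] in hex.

C[0] = 57, C[1] = FD, C[2] = 55

C[0]: E(K, 69) = 78; 2F ⊕ 78 = 57.
C[1]: E(K, 57) = 66; 9B ⊕ 66 = FD.
C[2]: E(K, FD) = 0C; 59 ⊕ 0C = 55.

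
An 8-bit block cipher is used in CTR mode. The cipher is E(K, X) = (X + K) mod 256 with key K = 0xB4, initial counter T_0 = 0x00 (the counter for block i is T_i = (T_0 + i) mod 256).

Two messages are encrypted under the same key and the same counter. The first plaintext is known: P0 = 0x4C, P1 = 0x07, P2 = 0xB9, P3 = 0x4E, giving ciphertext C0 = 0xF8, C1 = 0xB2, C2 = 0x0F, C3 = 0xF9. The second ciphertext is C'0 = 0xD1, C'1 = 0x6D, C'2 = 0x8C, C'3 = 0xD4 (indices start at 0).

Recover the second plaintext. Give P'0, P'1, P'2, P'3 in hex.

P'0 = 0x65, P'1 = 0xD8, P'2 = 0x3A, P'3 = 0x63

In CTR with a reused counter, both messages share the same keystream S_i, so C_i ⊕ C'_i = P_i ⊕ P'_i and thus P'_i = P_i ⊕ C_i ⊕ C'_i.
P'0: 0x4C ⊕ 0xF8 ⊕ 0xD1 = 0x65.
P'1: 0x07 ⊕ 0xB2 ⊕ 0x6D = 0xD8.
P'2: 0xB9 ⊕ 0x0F ⊕ 0x8C = 0x3A.
P'3: 0x4E ⊕ 0xF9 ⊕ 0xD4 = 0x63.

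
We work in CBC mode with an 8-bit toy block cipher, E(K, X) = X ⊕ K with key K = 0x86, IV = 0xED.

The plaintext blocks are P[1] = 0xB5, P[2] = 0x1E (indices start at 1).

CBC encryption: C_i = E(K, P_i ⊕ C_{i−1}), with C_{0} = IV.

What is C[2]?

C[2] = 0x46

C[1]: P[1] ⊕ 0xED = 0x58; E(K, 0x58) = 0xDE.
C[2]: P[2] ⊕ 0xDE = 0xC0; E(K, 0xC0) = 0x46.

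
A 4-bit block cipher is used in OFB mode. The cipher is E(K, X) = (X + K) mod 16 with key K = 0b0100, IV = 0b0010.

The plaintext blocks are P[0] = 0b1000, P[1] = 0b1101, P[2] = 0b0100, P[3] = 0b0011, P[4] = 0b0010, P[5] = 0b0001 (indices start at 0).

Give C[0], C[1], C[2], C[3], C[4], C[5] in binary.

C[0] = 0b1110, C[1] = 0b0111, C[2] = 0b1010, C[3] = 0b0001, C[4] = 0b0100, C[5] = 0b1011

OFB encryption: S_i = E(K, S_{i−1}) with S_{−1} = IV; C_i = P_i ⊕ S_i.
C[0]: S = E(K, 0b0010) = 0b0110; 0b1000 ⊕ 0b0110 = 0b1110.
C[1]: S = E(K, 0b0110) = 0b1010; 0b1101 ⊕ 0b1010 = 0b0111.
C[2]: S = E(K, 0b1010) = 0b1110; 0b0100 ⊕ 0b1110 = 0b1010.
C[3]: S = E(K, 0b1110) = 0b0010; 0b0011 ⊕ 0b0010 = 0b0001.
C[4]: S = E(K, 0b0010) = 0b0110; 0b0010 ⊕ 0b0110 = 0b0100.
C[5]: S = E(K, 0b0110) = 0b1010; 0b0001 ⊕ 0b1010 = 0b1011.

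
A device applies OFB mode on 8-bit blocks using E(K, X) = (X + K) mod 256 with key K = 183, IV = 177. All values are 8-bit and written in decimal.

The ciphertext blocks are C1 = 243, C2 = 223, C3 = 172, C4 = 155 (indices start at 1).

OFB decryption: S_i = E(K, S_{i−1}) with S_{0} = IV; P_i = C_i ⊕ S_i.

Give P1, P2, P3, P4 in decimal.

P1 = 155, P2 = 192, P3 = 122, P4 = 22

P1: S = E(K, 177) = 104; 243 ⊕ 104 = 155.
P2: S = E(K, 104) = 31; 223 ⊕ 31 = 192.
P3: S = E(K, 31) = 214; 172 ⊕ 214 = 122.
P4: S = E(K, 214) = 141; 155 ⊕ 141 = 22.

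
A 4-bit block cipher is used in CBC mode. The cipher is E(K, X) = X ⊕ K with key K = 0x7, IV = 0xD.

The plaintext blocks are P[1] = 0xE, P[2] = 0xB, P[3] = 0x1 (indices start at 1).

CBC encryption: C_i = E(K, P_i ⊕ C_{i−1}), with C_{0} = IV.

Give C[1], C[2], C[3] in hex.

C[1] = 0x4, C[2] = 0x8, C[3] = 0xE

C[1]: P[1] ⊕ 0xD = 0x3; E(K, 0x3) = 0x4.
C[2]: P[2] ⊕ 0x4 = 0xF; E(K, 0xF) = 0x8.
C[3]: P[3] ⊕ 0x8 = 0x9; E(K, 0x9) = 0xE.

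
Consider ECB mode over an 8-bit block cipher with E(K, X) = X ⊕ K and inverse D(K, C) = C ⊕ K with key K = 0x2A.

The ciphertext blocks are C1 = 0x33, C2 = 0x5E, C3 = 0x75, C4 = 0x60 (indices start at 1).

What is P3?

ECB decryption: P_i = D(K, C_i).
P3: D(K, 0x75) = 0x5F.

P3 = 0x5F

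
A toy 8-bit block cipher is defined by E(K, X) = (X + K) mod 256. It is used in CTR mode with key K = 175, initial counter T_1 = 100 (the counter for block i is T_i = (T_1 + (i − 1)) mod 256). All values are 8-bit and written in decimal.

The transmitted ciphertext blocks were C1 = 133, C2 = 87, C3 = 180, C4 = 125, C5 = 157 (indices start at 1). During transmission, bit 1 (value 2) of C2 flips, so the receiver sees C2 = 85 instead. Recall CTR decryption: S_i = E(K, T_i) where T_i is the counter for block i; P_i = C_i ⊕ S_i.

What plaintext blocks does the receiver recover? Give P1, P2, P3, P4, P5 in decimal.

Only C2 changed, to 85. In CTR, a change in C_i flips the same bit in P_i only; the keystream is unaffected. Decrypting the received ciphertext:
P1: T = 100, S = E(K, T) = 19; 133 ⊕ 19 = 150.
P2: T = 101, S = E(K, T) = 20; 85 ⊕ 20 = 65.
P3: T = 102, S = E(K, T) = 21; 180 ⊕ 21 = 161.
P4: T = 103, S = E(K, T) = 22; 125 ⊕ 22 = 107.
P5: T = 104, S = E(K, T) = 23; 157 ⊕ 23 = 138.
Blocks that differ from the original plaintext: P2.

P1 = 150, P2 = 65, P3 = 161, P4 = 107, P5 = 138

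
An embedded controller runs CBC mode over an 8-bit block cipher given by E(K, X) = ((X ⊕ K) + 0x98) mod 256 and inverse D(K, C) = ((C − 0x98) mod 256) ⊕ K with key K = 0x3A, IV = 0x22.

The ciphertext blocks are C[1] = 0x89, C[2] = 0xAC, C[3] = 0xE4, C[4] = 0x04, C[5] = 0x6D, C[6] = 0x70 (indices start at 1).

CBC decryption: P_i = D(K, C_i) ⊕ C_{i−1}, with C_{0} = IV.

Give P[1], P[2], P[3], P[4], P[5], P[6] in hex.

P[1] = 0xE9, P[2] = 0xA7, P[3] = 0xDA, P[4] = 0xB2, P[5] = 0xEB, P[6] = 0x8F

P[1]: D(K, 0x89) = 0xCB; 0xCB ⊕ 0x22 = 0xE9.
P[2]: D(K, 0xAC) = 0x2E; 0x2E ⊕ 0x89 = 0xA7.
P[3]: D(K, 0xE4) = 0x76; 0x76 ⊕ 0xAC = 0xDA.
P[4]: D(K, 0x04) = 0x56; 0x56 ⊕ 0xE4 = 0xB2.
P[5]: D(K, 0x6D) = 0xEF; 0xEF ⊕ 0x04 = 0xEB.
P[6]: D(K, 0x70) = 0xE2; 0xE2 ⊕ 0x6D = 0x8F.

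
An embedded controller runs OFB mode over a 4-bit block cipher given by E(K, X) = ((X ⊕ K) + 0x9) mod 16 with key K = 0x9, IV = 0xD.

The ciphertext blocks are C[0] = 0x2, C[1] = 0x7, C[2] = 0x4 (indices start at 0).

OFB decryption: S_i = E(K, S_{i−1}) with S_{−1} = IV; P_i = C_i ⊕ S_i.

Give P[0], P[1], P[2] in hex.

P[0] = 0xF, P[1] = 0xA, P[2] = 0x9

P[0]: S = E(K, 0xD) = 0xD; 0x2 ⊕ 0xD = 0xF.
P[1]: S = E(K, 0xD) = 0xD; 0x7 ⊕ 0xD = 0xA.
P[2]: S = E(K, 0xD) = 0xD; 0x4 ⊕ 0xD = 0x9.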